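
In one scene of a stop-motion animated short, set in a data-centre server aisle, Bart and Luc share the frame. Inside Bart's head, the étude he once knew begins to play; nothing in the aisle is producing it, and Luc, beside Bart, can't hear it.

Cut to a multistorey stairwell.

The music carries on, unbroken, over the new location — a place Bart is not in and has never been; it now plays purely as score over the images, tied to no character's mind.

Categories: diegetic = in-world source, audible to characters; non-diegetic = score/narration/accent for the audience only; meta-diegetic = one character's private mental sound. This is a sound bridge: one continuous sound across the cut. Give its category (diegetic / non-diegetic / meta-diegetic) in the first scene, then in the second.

meta-diegetic, non-diegetic

Scene one: the music exists only inside Bart's mind; Luc can't hear it → meta-diegetic.
Scene two: it's detached from Bart entirely and plays over unrelated images with no in-world source — conventional underscore → non-diegetic.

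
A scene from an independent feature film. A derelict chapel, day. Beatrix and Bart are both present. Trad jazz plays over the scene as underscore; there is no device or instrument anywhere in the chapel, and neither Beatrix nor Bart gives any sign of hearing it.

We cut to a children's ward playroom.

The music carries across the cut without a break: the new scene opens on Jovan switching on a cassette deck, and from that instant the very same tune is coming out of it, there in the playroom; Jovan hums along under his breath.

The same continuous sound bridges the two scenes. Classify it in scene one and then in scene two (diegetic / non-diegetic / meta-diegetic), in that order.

non-diegetic, diegetic

Scene one: there's no in-world source anywhere and no character hears it — underscore for the audience only → non-diegetic.
Scene two: once Jovan turns on a cassette deck, the music has a real source in the story world and Jovan reacts to it → diegetic.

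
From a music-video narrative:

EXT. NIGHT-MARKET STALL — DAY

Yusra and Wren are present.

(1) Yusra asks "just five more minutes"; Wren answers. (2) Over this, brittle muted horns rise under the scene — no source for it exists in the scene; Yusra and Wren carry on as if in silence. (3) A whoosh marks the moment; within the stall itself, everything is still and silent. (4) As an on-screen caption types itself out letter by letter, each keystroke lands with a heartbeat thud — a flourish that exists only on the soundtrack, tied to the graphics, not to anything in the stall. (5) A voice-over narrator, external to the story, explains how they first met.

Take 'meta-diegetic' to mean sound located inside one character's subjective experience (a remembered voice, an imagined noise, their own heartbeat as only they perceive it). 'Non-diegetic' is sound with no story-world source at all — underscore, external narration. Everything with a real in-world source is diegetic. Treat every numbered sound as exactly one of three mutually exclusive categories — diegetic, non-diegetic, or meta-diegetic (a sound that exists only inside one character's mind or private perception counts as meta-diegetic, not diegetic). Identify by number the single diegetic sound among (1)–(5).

Sound (1): spoken by a character present in the story world, so diegetic.
Sound (2): it has no source in the story world and no character can hear it — it's underscore, so non-diegetic.
(3) is non-diegetic: it's a sound-design accent with no in-world source; no one in the scene can hear it.
(4) the caption isn't part of the story world, so neither is the sound tied to it → non-diegetic.
Sound (5): external voice-over — not a character, not heard by anyone in the scene, so non-diegetic.
Only (1) is diegetic.

1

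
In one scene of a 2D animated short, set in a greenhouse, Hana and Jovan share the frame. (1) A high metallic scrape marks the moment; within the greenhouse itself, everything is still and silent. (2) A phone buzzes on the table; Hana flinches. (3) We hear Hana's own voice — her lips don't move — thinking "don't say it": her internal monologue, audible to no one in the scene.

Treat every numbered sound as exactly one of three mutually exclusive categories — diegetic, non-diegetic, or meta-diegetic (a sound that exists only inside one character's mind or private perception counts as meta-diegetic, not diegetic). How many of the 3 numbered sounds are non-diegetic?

(1) is non-diegetic: an editorial stinger — it belongs to the cut, not the story world.
(2) is diegetic: the sound comes from a phone physically present in the location.
Sound (3): it's Hana's unspoken thought, heard only by the audience via her subjectivity, so meta-diegetic.
So 1 of the 3 is non-diegetic: (1).

1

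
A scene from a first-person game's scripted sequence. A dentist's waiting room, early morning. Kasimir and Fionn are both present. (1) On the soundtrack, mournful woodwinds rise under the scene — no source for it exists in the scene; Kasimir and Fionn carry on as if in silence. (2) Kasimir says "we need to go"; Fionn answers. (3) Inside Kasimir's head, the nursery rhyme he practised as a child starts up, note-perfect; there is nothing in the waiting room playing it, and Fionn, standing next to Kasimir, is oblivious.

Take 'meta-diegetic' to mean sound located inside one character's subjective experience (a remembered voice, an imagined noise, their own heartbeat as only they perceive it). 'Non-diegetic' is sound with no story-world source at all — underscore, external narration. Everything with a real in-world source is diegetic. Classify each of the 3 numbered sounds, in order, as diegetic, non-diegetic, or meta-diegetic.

non-diegetic, diegetic, meta-diegetic

(1) is non-diegetic: it has no source in the story world and no character can hear it — it's underscore.
(2) is diegetic: on-screen dialogue — Kasimir speaks and Fionn is there to hear.
(3) the music is a memory playing inside Kasimir's mind alone; no real-world source, Fionn can't hear it → meta-diegetic.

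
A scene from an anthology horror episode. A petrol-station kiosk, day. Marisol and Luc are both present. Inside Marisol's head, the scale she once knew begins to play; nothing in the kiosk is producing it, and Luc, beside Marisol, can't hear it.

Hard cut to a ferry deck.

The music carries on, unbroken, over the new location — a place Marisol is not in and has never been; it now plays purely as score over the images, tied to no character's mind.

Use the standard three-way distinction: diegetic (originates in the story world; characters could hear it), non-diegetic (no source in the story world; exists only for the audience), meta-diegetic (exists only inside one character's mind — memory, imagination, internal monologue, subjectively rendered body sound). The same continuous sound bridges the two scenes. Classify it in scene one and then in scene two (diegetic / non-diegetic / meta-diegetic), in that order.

meta-diegetic, non-diegetic

Scene one: the music exists only inside Marisol's mind; Luc can't hear it → meta-diegetic.
Scene two: it's detached from Marisol entirely and plays over unrelated images with no in-world source — conventional underscore → non-diegetic.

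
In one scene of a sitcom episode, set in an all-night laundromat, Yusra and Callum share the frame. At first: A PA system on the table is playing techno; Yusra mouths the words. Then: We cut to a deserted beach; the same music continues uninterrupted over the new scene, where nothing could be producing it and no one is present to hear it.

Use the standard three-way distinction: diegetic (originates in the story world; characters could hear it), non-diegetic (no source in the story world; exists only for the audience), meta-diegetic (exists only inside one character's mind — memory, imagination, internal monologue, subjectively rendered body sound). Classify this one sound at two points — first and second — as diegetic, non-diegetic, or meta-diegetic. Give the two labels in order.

diegetic, non-diegetic

First: a PA system is a real in-scene source and Yusra reacts to it → diegetic.
Second: there is no longer any in-world source and no one can hear it — it has become underscore → non-diegetic.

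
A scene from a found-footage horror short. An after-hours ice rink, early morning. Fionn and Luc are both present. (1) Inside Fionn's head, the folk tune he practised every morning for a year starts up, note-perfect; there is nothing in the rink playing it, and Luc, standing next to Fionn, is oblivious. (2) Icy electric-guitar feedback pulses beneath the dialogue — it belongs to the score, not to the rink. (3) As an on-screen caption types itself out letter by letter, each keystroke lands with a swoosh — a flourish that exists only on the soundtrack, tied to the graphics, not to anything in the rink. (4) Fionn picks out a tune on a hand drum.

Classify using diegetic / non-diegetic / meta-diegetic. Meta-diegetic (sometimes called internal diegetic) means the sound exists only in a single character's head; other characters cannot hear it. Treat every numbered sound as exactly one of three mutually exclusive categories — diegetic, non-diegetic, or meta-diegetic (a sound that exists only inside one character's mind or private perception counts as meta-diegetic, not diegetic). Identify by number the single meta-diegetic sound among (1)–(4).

Sound (1): remembered music, private to Fionn — Luc is oblivious because it isn't in the room, so meta-diegetic.
(2) is non-diegetic: nothing in the rink produces it and the characters don't hear it — pure soundtrack.
(3) sound married to a title/caption — outside the diegesis by definition → non-diegetic.
Sound (4): the instrument and the performer are both in the scene, so diegetic.
Only (1) is meta-diegetic.

1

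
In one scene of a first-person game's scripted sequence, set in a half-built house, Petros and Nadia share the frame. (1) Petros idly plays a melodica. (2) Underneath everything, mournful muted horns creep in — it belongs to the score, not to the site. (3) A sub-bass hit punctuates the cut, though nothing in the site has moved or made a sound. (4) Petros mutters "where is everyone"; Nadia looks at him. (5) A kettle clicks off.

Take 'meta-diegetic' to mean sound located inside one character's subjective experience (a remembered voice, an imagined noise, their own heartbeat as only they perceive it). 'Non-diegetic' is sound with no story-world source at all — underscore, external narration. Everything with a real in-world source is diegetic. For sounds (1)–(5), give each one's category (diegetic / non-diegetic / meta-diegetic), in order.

Sound (1): the instrument and the performer are both in the scene, so diegetic.
Sound (2): it has no source in the story world and no character can hear it — it's underscore, so non-diegetic.
Sound (3): nothing in the scene produces it; it's an accent added for the audience, so non-diegetic.
(4) spoken by a character present in the story world → diegetic.
Sound (5): a kettle is a real object/event in the scene's world, so diegetic.

diegetic, non-diegetic, non-diegetic, diegetic, diegetic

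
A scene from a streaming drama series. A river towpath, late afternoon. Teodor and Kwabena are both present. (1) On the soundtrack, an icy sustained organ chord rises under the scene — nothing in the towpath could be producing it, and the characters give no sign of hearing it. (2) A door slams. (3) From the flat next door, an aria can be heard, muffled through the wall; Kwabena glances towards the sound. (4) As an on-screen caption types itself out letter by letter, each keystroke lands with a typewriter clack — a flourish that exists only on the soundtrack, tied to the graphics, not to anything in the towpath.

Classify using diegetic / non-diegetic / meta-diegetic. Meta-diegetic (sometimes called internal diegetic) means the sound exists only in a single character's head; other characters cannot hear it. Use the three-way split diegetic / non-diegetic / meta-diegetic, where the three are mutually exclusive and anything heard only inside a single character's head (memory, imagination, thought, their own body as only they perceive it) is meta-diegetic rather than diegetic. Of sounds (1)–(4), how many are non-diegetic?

Sound (1): nothing in the towpath produces it and the characters don't hear it — pure soundtrack, so non-diegetic.
(2) a door is a real object/event in the scene's world → diegetic.
(3) it's coming from the flat next door — a location within the story world — and Kwabena reacts → diegetic.
(4) the caption isn't part of the story world, so neither is the sound tied to it → non-diegetic.
So 2 of the 4 are non-diegetic: (1), (4).

2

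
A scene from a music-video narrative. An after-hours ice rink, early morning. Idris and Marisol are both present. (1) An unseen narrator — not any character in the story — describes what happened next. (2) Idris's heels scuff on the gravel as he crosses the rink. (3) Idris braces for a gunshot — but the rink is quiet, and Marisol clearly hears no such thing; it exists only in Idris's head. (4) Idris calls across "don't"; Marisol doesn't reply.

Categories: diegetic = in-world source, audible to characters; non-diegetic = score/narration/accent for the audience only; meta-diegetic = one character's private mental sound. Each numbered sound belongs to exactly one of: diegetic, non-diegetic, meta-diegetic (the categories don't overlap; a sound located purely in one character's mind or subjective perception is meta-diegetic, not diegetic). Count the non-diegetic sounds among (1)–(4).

1

(1) external voice-over — not a character, not heard by anyone in the scene → non-diegetic.
(2) it's the physical sound of Idris moving in the space → diegetic.
Sound (3): the sound is imagined by Idris; nothing in the story world is producing it and Marisol can't hear it, so meta-diegetic.
(4) spoken by a character present in the story world → diegetic.
So 1 of the 4 is non-diegetic: (1).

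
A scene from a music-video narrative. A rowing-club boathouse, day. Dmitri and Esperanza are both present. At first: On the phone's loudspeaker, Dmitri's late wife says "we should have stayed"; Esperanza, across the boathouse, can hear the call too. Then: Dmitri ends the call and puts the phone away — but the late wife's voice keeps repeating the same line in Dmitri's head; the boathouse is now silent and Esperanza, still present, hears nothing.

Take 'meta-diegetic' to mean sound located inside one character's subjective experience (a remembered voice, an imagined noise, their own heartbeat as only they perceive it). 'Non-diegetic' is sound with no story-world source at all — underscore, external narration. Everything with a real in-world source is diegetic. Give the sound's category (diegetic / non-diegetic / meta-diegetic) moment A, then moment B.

Moment A: the loudspeaker is an in-world source; both Dmitri and Esperanza hear the call → diegetic.
Moment B: with the phone off, the voice continues only as Dmitri's private mental replay — Esperanza can't hear it → meta-diegetic.

diegetic, meta-diegetic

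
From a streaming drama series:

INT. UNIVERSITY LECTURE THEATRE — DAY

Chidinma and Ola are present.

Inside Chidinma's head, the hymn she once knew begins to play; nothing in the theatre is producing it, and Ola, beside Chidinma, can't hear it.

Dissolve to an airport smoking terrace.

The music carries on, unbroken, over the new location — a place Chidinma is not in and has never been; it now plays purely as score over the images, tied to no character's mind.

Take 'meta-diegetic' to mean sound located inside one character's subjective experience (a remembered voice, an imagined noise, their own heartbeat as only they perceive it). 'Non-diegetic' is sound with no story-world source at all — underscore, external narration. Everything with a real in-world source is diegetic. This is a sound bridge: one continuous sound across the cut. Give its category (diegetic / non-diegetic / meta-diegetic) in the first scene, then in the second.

meta-diegetic, non-diegetic

Scene one: the music exists only inside Chidinma's mind; Ola can't hear it → meta-diegetic.
Scene two: it's detached from Chidinma entirely and plays over unrelated images with no in-world source — conventional underscore → non-diegetic.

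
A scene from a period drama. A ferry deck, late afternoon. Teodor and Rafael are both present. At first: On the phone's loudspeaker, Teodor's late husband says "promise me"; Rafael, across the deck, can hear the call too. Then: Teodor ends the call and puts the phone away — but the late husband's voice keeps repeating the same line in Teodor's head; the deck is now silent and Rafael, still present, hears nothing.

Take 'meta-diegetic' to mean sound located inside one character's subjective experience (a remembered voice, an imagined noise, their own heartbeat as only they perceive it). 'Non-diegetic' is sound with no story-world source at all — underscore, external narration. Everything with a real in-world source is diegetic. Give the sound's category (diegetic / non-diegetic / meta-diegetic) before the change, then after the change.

Before the change: the loudspeaker is an in-world source; both Teodor and Rafael hear the call → diegetic.
After the change: with the phone off, the voice continues only as Teodor's private mental replay — Rafael can't hear it → meta-diegetic.

diegetic, meta-diegetic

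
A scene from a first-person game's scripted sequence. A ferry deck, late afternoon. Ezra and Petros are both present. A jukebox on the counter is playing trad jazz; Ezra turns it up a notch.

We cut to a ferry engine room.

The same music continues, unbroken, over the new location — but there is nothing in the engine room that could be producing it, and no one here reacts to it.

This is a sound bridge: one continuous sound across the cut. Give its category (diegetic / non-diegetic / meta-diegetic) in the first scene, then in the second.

Scene one: a jukebox is an on-screen source and Ezra reacts to it → diegetic.
Scene two: there is no source in the engine room and no one hears it — it's now underscore → non-diegetic.

diegetic, non-diegetic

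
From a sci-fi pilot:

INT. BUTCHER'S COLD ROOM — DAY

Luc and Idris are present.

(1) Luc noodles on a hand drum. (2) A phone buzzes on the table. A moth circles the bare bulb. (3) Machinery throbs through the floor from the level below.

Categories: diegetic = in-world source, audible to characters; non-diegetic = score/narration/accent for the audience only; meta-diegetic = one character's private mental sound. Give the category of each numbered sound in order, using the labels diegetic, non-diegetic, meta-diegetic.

diegetic, diegetic, diegetic

(1) is diegetic: a character is playing a hand drum on screen.
(2) is diegetic: a phone is a real object/event in the scene's world.
Sound (3): machinery is part of the location's real environment, so diegetic.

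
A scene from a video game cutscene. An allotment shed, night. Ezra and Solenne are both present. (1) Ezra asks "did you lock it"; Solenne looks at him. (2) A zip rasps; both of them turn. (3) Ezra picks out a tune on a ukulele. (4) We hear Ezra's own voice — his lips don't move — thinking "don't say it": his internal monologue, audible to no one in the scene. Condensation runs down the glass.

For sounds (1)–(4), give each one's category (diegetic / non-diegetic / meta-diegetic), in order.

diegetic, diegetic, diegetic, meta-diegetic

Sound (1): spoken by a character present in the story world, so diegetic.
Sound (2): an in-world source (a zip); characters could hear it, so diegetic.
Sound (3): the instrument and the performer are both in the scene, so diegetic.
(4) is meta-diegetic: it's Ezra's unspoken thought, heard only by the audience via his subjectivity.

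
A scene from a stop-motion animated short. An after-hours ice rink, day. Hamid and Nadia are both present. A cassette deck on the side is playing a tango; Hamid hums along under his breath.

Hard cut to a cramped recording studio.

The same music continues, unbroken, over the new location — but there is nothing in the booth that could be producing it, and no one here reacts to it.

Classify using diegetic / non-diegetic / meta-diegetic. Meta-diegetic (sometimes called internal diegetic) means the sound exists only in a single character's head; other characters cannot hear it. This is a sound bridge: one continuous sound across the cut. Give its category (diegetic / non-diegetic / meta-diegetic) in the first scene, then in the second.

Scene one: a cassette deck is an on-screen source and Hamid reacts to it → diegetic.
Scene two: there is no source in the booth and no one hears it — it's now underscore → non-diegetic.

diegetic, non-diegetic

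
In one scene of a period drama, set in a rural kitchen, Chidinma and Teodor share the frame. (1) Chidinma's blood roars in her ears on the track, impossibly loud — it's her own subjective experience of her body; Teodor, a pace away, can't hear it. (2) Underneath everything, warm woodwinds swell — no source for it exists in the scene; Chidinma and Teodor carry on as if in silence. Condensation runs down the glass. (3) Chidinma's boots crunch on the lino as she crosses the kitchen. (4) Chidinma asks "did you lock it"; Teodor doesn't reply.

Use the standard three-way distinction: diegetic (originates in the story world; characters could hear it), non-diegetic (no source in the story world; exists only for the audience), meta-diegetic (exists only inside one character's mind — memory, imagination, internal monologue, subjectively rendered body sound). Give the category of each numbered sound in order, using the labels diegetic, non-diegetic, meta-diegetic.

(1) point-of-audition from inside Chidinma's body; not a sound in the room → meta-diegetic.
(2) nothing in the kitchen produces it and the characters don't hear it — pure soundtrack → non-diegetic.
Sound (3): Chidinma's footsteps are produced in the story world, so diegetic.
(4) is diegetic: Chidinma is a character speaking aloud in the scene.

meta-diegetic, non-diegetic, diegetic, diegetic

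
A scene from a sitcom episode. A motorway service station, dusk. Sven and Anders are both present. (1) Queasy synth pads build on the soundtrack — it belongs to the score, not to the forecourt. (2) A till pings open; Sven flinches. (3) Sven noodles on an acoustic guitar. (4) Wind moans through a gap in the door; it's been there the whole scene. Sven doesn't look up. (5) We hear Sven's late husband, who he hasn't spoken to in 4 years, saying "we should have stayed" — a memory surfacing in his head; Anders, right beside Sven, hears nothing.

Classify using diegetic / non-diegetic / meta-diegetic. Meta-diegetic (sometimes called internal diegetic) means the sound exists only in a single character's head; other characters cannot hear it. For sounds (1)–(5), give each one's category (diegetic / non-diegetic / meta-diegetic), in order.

non-diegetic, diegetic, diegetic, diegetic, meta-diegetic

(1) score with no on-screen or off-screen source; it exists for the audience alone → non-diegetic.
Sound (2): the sound comes from a till physically present in the location, so diegetic.
(3) is diegetic: Sven is producing the music live, in the story world.
(4) is diegetic: wind is part of the location's real environment.
Sound (5): it's Sven's recollection rendered as sound; the other character can't hear it, so meta-diegetic.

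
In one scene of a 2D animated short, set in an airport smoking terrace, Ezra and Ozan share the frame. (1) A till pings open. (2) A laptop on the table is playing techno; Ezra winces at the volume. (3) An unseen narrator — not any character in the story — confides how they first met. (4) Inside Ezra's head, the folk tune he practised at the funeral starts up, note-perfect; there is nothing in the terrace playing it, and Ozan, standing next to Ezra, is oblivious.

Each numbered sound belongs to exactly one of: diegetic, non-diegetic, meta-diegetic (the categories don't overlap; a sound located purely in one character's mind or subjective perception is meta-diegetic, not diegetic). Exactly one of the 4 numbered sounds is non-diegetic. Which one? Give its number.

(1) is diegetic: an in-world source (a till); characters could hear it.
(2) is diegetic: a laptop is a physical source in the scene and Ezra reacts to it.
(3) external voice-over — not a character, not heard by anyone in the scene → non-diegetic.
(4) it lives in Ezra's subjectivity, not in the terrace → meta-diegetic.
Only (3) is non-diegetic.

3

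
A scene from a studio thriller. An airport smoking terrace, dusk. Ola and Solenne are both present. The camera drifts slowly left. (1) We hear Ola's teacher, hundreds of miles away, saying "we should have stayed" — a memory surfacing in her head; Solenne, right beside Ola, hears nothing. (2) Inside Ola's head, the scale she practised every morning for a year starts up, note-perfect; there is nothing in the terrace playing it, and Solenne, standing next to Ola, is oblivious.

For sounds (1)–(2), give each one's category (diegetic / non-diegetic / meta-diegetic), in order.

(1) the voice is a memory playing only inside Ola's mind; Solenne can't hear it → meta-diegetic.
(2) it lives in Ola's subjectivity, not in the terrace → meta-diegetic.

meta-diegetic, meta-diegetic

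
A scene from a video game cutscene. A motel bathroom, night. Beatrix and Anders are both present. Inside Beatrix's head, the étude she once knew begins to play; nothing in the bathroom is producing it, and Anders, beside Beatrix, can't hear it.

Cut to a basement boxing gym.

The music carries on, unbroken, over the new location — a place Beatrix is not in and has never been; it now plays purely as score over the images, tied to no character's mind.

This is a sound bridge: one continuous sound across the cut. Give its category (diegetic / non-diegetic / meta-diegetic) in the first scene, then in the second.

meta-diegetic, non-diegetic

Scene one: the music exists only inside Beatrix's mind; Anders can't hear it → meta-diegetic.
Scene two: it's detached from Beatrix entirely and plays over unrelated images with no in-world source — conventional underscore → non-diegetic.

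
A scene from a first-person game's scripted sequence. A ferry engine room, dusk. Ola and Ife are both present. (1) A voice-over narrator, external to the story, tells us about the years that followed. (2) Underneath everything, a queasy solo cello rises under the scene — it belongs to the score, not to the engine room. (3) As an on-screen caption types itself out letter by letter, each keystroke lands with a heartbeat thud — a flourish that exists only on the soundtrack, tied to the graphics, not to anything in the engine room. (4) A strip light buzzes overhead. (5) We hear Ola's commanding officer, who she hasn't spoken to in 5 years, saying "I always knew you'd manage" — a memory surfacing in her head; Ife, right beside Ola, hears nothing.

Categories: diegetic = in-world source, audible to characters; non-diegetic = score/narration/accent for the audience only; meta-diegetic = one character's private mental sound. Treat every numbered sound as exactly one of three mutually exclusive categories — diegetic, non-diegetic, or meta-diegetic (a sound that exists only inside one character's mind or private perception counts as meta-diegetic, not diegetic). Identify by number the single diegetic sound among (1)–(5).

4

Sound (1): external voice-over — not a character, not heard by anyone in the scene, so non-diegetic.
Sound (2): score with no on-screen or off-screen source; it exists for the audience alone, so non-diegetic.
(3) is non-diegetic: it accompanies on-screen graphics, not anything inside the story world.
(4) is diegetic: ambient/room sound belonging to the story's physical space.
(5) it's Ola's recollection rendered as sound; the other character can't hear it → meta-diegetic.
Only (4) is diegetic.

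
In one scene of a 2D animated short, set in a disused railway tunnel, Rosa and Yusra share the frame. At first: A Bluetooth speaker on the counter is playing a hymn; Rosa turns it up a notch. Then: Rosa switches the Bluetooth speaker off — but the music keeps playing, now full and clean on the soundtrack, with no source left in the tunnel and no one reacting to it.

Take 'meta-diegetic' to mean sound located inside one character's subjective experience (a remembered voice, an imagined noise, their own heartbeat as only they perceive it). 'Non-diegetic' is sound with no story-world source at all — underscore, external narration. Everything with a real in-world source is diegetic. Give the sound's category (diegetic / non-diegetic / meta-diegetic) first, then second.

diegetic, non-diegetic

First: a Bluetooth speaker is a real in-scene source and Rosa reacts to it → diegetic.
Second: there is no longer any in-world source and no one can hear it — it has become underscore → non-diegetic.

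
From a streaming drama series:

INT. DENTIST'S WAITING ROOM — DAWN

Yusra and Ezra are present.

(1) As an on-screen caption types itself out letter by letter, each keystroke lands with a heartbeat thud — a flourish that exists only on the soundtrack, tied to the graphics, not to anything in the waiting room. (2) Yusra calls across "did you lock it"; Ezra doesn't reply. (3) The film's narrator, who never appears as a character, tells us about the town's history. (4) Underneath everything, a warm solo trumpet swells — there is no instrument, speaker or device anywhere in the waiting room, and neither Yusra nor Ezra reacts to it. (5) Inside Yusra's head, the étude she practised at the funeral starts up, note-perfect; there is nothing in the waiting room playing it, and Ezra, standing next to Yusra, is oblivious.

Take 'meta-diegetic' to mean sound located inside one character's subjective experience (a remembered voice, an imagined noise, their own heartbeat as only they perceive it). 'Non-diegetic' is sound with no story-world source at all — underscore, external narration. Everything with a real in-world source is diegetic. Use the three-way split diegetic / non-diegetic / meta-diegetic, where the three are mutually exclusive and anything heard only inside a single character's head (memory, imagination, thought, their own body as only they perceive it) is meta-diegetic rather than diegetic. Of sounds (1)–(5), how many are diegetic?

(1) the caption isn't part of the story world, so neither is the sound tied to it → non-diegetic.
(2) is diegetic: Yusra is a character speaking aloud in the scene.
Sound (3): commentary laid over the scene from outside the fiction, so non-diegetic.
(4) is non-diegetic: score with no on-screen or off-screen source; it exists for the audience alone.
(5) is meta-diegetic: it lives in Yusra's subjectivity, not in the waiting room.
So 1 of the 5 is diegetic: (2).

1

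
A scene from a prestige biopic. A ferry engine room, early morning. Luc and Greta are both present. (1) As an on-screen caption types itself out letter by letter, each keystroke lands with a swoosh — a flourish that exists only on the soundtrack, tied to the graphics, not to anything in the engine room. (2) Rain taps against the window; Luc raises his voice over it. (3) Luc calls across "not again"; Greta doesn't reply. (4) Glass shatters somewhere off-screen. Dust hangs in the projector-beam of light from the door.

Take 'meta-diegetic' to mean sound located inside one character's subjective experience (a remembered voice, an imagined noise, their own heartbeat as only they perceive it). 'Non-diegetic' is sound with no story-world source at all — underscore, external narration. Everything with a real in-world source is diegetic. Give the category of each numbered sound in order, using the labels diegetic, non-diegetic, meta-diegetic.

non-diegetic, diegetic, diegetic, diegetic

(1) is non-diegetic: the caption isn't part of the story world, so neither is the sound tied to it.
(2) rain is part of the location's real environment → diegetic.
(3) is diegetic: spoken by a character present in the story world.
Sound (4): an in-world source (glass); characters could hear it, so diegetic.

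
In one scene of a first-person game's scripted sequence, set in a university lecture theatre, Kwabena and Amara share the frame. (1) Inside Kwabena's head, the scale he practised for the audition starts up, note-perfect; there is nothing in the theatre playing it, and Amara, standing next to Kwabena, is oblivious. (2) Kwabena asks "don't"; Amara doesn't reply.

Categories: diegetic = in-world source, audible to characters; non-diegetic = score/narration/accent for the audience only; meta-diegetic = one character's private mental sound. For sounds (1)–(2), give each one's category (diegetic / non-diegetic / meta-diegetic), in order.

meta-diegetic, diegetic

Sound (1): remembered music, private to Kwabena — Amara is oblivious because it isn't in the room, so meta-diegetic.
(2) is diegetic: on-screen dialogue — Kwabena speaks and Amara is there to hear.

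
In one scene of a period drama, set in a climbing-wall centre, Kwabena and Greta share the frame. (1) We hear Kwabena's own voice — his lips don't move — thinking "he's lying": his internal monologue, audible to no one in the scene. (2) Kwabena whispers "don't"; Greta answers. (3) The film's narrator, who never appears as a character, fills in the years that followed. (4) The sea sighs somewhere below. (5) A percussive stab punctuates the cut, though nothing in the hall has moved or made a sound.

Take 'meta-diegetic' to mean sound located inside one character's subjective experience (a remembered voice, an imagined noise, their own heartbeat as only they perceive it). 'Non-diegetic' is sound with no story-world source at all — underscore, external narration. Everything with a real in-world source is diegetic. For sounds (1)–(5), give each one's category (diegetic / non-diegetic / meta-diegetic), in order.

Sound (1): internal monologue — inside Kwabena's mind, not spoken into the scene, so meta-diegetic.
(2) is diegetic: on-screen dialogue — Kwabena speaks and Greta is there to hear.
(3) is non-diegetic: the narrator exists outside the story world, addressing only the audience.
Sound (4): the sea is part of the location's real environment, so diegetic.
Sound (5): nothing in the scene produces it; it's an accent added for the audience, so non-diegetic.

meta-diegetic, diegetic, non-diegetic, diegetic, non-diegetic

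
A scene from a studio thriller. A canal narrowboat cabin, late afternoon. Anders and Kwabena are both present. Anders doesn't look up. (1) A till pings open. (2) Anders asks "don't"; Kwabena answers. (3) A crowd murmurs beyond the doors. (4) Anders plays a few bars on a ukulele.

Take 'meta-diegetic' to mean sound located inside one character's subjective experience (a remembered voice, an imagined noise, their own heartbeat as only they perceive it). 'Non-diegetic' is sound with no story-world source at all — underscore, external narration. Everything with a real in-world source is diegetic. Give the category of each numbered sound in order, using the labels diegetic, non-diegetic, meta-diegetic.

(1) is diegetic: an in-world source (a till); characters could hear it.
(2) is diegetic: spoken by a character present in the story world.
(3) is diegetic: ambient/room sound belonging to the story's physical space.
(4) a character is playing a ukulele on screen → diegetic.

diegetic, diegetic, diegetic, diegetic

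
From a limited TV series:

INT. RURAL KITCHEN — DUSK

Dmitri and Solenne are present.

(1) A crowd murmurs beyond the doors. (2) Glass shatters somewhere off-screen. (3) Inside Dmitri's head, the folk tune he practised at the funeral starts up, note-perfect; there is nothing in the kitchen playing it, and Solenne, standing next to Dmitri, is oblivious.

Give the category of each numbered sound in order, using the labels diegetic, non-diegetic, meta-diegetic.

diegetic, diegetic, meta-diegetic

(1) it's the actual ambient sound of the location → diegetic.
(2) an in-world source (glass); characters could hear it → diegetic.
(3) remembered music, private to Dmitri — Solenne is oblivious because it isn't in the room → meta-diegetic.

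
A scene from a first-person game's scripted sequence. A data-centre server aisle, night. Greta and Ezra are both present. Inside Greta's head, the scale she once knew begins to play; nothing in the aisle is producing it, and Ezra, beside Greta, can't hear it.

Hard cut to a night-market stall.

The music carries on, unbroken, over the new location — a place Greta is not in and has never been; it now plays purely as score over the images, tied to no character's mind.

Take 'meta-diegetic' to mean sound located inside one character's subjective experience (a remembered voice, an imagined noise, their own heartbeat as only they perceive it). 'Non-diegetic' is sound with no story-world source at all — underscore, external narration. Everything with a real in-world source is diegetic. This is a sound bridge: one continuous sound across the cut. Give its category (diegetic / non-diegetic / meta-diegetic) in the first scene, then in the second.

meta-diegetic, non-diegetic

Scene one: the music exists only inside Greta's mind; Ezra can't hear it → meta-diegetic.
Scene two: it's detached from Greta entirely and plays over unrelated images with no in-world source — conventional underscore → non-diegetic.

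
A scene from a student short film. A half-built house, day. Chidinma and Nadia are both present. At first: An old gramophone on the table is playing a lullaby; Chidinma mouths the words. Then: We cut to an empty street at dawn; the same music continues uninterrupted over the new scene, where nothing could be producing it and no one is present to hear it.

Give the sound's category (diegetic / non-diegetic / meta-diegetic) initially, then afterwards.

Initially: an old gramophone is a real in-scene source and Chidinma reacts to it → diegetic.
Afterwards: there is no longer any in-world source and no one can hear it — it has become underscore → non-diegetic.

diegetic, non-diegetic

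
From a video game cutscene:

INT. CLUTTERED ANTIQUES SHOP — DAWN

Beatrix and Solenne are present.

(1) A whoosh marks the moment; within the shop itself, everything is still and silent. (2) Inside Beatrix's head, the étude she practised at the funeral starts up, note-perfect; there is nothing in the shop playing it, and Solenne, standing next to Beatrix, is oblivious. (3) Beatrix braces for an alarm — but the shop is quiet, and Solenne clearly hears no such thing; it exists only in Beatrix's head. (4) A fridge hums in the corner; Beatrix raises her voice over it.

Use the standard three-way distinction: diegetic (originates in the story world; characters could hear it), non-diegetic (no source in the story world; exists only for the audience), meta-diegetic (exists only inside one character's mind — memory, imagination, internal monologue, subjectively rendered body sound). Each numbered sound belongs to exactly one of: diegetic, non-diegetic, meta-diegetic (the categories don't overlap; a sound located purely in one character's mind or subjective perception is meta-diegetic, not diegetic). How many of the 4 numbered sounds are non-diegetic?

1

(1) is non-diegetic: nothing in the scene produces it; it's an accent added for the audience.
(2) the music is a memory playing inside Beatrix's mind alone; no real-world source, Solenne can't hear it → meta-diegetic.
Sound (3): subjective to Beatrix: the shop is silent and Solenne hears nothing, so meta-diegetic.
(4) ambient/room sound belonging to the story's physical space → diegetic.
So 1 of the 4 is non-diegetic: (1).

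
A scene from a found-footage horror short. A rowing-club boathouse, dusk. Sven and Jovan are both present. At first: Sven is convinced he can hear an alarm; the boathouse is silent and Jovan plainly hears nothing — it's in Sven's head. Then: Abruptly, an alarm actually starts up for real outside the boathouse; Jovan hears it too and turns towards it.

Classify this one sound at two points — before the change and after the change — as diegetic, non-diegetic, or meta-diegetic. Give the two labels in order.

Before the change: only Sven 'hears' it — imagined, in his mind → meta-diegetic.
After the change: now there's a real external source and Jovan hears it too — in the story world → diegetic.

meta-diegetic, diegetic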